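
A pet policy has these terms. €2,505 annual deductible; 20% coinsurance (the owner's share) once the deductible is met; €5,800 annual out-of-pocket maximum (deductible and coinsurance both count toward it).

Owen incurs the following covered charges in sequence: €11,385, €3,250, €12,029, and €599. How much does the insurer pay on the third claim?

#1 (€11,385): €2,505 finishes the deductible; €8,880 goes to coinsurance; owner's 20% is €1,776. Owner pays €4,281; OOP now €4,281. Plan pays €11,385 − €4,281 = €7,104.
#2 (€3,250): deductible met; 20% of €3,250 = €650. Owner pays €650; OOP now €4,931. Plan pays €3,250 − €650 = €2,600.
#3 (€12,029): deductible met; 20% of €12,029 = €2,405.80. That would push OOP to €7,336.80, over the €5,800 cap, so owner pays €5,800 − €4,931 = €869. Plan pays €12,029 − €869 = €11,160.

€11,160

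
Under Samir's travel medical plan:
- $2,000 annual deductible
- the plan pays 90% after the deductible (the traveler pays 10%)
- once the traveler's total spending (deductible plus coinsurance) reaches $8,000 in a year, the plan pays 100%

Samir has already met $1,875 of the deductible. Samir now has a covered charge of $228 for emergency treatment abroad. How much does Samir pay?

$135.30

Deductible still to meet: $2,000 − $1,875 = $125.
The remaining $103 (= $228 − $125) moves to coinsurance.
Traveler's 10% share of $103 is $10.30.
So the traveler owes $125 + $10.30 = $135.30 before any cap.
Year-to-date out-of-pocket becomes $1,875 + $135.30 = $2,010.30, still under the $8,000 maximum, so no cap applies.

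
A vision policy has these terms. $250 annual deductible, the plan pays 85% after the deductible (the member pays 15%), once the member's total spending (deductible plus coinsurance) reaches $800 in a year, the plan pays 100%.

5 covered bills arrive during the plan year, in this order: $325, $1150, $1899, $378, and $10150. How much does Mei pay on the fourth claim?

Claim 1 ($325): $250 finishes the deductible; $75 goes to coinsurance; 15% of $75 = $11.25. Cost to member: $261.25. OOP to date $261.25.
Claim 2 ($1150): deductible met; 15% of $1150 = $172.50. Member owes $172.50 (running OOP $433.75).
Claim 3 ($1899): deductible met; 15% of $1899 = $284.85. Member pays $284.85; OOP now $718.60.
Claim 4 ($378): deductible met; 15% of $378 = $56.70. Member pays $56.70; OOP now $775.30.

$56.70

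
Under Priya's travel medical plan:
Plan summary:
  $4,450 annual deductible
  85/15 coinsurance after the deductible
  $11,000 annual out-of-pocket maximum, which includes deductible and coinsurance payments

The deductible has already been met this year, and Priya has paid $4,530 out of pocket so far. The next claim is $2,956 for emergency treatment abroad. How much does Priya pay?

The deductible is already satisfied, so the full bill goes to coinsurance.
Coinsurance: $2,956 × 15% = $443.40.
Total out-of-pocket so far would be $4,530 + $443.40 = $4,973.40, below the $11,000 cap — no reduction.

$443.40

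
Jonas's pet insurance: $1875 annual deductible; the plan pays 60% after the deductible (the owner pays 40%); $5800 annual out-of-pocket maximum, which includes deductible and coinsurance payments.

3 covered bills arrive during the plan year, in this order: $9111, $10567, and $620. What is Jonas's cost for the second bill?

Claim 1 ($9111): $1875 to deductible, leaving $7236; 40% of $7236 = $2894.40. Cost to owner: $4769.40. OOP to date $4769.40.
Claim 2 ($10567): 40% coinsurance on $10567 = $4226.80. OOP would hit $8996.20 > $5800, so the cap limits the owner to $5800 − $4769.40 = $1030.60.

$1030.60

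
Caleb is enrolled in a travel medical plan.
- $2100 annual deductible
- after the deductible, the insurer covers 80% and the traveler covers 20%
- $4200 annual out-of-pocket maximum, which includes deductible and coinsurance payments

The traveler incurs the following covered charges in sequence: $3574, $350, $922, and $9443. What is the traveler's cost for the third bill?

Claim 1 ($3574): $2100 to deductible, leaving $1474; coinsurance $1474 × 20% = $294.80. Traveler pays $2394.80; OOP now $2394.80.
Claim 2 ($350): 20% coinsurance on $350 = $70. Cost to traveler: $70. OOP to date $2464.80.
Claim 3 ($922): deductible met; 20% of $922 = $184.40. Cost to traveler: $184.40. OOP to date $2649.20.

$184.40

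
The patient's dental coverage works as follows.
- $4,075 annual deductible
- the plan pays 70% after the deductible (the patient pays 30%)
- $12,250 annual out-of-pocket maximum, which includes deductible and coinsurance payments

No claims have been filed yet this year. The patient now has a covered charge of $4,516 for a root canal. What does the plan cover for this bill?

$308.70

Nothing has been paid toward the $4,075 deductible, so the first $4,075 of this charge is applied there.
After the $4,075 deductible portion, $4,516 − $4,075 = $441 is subject to coinsurance.
30% of $441 = $132.30 falls to the patient.
Patient responsibility before any cap: $4,075 + $132.30 = $4,207.30.
Total out-of-pocket so far would be $0 + $4,207.30 = $4,207.30, below the $12,250 cap — no reduction.
The insurer covers the remainder: $4,516 − $4,207.30 = $308.70.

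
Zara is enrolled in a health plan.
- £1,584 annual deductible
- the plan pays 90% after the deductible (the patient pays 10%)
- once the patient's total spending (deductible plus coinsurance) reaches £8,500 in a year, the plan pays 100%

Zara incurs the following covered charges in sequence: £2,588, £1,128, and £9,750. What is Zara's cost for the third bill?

£975

Bill 1, £2,588: deductible takes £1,584, £1,004 remains; patient's 10% is £100.40. Patient pays £1,684.40; OOP now £1,684.40.
Bill 2, £1,128: deductible already satisfied, so patient's share is 10% × £1,128 = £112.80. Cost to patient: £112.80. OOP to date £1,797.20.
Bill 3, £9,750: deductible already satisfied, so patient's share is 10% × £9,750 = £975. Cost to patient: £975. OOP to date £2,772.20.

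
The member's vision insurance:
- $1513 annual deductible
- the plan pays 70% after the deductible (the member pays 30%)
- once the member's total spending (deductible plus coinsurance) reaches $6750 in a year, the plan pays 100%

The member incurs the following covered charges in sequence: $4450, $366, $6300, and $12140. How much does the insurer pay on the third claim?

Claim 1 ($4450): $1513 finishes the deductible; $2937 goes to coinsurance; member's 30% is $881.10. Member owes $2394.10 (running OOP $2394.10). Insurer: $4450 − $2394.10 = $2055.90.
Claim 2 ($366): 30% coinsurance on $366 = $109.80. Member owes $109.80 (running OOP $2503.90). Insurer: $366 − $109.80 = $256.20.
Claim 3 ($6300): deductible met; 30% of $6300 = $1890. Member owes $1890 (running OOP $4393.90). Insurer: $6300 − $1890 = $4410.

$4410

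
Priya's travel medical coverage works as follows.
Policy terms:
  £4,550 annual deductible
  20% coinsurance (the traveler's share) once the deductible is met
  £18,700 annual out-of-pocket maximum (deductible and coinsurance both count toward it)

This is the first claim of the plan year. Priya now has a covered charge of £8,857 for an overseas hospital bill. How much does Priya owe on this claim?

£5,411.40

The full £4,550 deductible is still open; £4,550 of this bill applies to it.
That leaves £8,857 − £4,550 = £4,307 for coinsurance.
20% of £4,307 = £861.40 falls to the traveler.
So the traveler owes £4,550 + £861.40 = £5,411.40 before any cap.
Cumulative spending £0 + £5,411.40 = £5,411.40 stays under the £18,700 maximum.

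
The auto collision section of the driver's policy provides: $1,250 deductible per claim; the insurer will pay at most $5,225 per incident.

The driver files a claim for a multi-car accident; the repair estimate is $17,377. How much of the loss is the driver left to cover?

Less the $1,250 deductible: $17,377 − $1,250 = $16,127.
Since $16,127 > $5,225, the payout is capped at $5,225.
Out of pocket: $17,377 − $5,225 = $12,152.

$12,152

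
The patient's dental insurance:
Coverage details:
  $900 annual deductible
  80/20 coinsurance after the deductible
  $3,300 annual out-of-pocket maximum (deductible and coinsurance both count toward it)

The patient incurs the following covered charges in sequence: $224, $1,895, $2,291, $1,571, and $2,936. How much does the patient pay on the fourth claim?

Claim 1 — $224: fully absorbed by the deductible. Patient pays $224; OOP now $224.
Claim 2 — $1,895: $676 to deductible, leaving $1,219; coinsurance $1,219 × 20% = $243.80. Patient pays $919.80; OOP now $1,143.80.
Claim 3 — $2,291: deductible met; 20% of $2,291 = $458.20. Patient pays $458.20; OOP now $1,602.
Claim 4 — $1,571: deductible met; 20% of $1,571 = $314.20. Patient pays $314.20; OOP now $1,916.20.

$314.20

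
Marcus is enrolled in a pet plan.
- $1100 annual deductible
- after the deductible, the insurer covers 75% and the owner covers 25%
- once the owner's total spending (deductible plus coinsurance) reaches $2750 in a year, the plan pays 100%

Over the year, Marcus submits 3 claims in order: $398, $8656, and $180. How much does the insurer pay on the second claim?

Claim 1 ($398): entire amount goes to the deductible. Owner owes $398 (running OOP $398). Insurer: $398 − $398 = $0.
Claim 2 ($8656): $702 finishes the deductible; $7954 goes to coinsurance; owner's 25% is $1988.50. Together that's $702 + $1988.50 = $2690.50. That would push OOP to $3088.50, over the $2750 cap, so owner pays $2750 − $398 = $2352. Insurer: $8656 − $2352 = $6304.

$6304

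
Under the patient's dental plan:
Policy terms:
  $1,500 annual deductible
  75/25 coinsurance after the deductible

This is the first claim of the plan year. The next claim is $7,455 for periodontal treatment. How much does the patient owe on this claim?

$2,988.75

Deductible not yet touched, so the first $1,500 of the bill goes to the deductible.
The remaining $5,955 (= $7,455 − $1,500) moves to coinsurance.
Coinsurance: $5,955 × 25% = $1,488.75.
That puts the patient's cost at $1,500 + $1,488.75 = $2,988.75.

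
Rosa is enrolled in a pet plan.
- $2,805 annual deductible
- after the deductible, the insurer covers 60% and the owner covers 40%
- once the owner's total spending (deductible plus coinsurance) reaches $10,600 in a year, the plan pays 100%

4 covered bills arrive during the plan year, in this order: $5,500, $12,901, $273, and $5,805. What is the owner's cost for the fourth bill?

$1,447.40

#1 ($5,500): deductible takes $2,805, $2,695 remains; owner's 40% is $1,078. Owner owes $3,883 (running OOP $3,883).
#2 ($12,901): 40% coinsurance on $12,901 = $5,160.40. Cost to owner: $5,160.40. OOP to date $9,043.40.
#3 ($273): 40% coinsurance on $273 = $109.20. Owner owes $109.20 (running OOP $9,152.60).
#4 ($5,805): deductible met; 40% of $5,805 = $2,322. Adding that to $9,152.60 gives $11,474.60, past the $10,600 cap; owner pays only $10,600 − $9,152.60 = $1,447.40.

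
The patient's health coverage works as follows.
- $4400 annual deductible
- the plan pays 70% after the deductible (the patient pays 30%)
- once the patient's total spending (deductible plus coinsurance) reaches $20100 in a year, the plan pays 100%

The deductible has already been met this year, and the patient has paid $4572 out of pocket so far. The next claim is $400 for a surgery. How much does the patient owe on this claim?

The deductible is already satisfied, so the full bill goes to coinsurance.
Patient's 30% share of $400 is $120.
Cumulative spending $4572 + $120 = $4692 stays under the $20100 maximum.

$120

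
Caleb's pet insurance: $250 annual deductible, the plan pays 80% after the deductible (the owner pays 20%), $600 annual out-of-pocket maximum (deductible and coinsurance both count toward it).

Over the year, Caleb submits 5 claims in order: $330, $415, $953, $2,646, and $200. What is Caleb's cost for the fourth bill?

Claim 1 ($330): $250 to deductible, leaving $80; 20% of $80 = $16. Cost to owner: $266. OOP to date $266.
Claim 2 ($415): deductible already satisfied, so owner's share is 20% × $415 = $83. Owner pays $83; OOP now $349.
Claim 3 ($953): deductible already satisfied, so owner's share is 20% × $953 = $190.60. Cost to owner: $190.60. OOP to date $539.60.
Claim 4 ($2,646): 20% coinsurance on $2,646 = $529.20. That would push OOP to $1,068.80, over the $600 cap, so owner pays $600 − $539.60 = $60.40.

$60.40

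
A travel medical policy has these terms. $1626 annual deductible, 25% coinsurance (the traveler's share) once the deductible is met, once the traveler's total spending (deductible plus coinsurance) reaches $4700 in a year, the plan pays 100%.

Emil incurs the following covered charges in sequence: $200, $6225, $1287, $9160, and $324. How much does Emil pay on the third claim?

$321.75

Bill 1, $200: all of it applies to the deductible. Traveler owes $200 (running OOP $200).
Bill 2, $6225: deductible takes $1426, $4799 remains; traveler's 25% is $1199.75. Cost to traveler: $2625.75. OOP to date $2825.75.
Bill 3, $1287: deductible met; 25% of $1287 = $321.75. Traveler owes $321.75 (running OOP $3147.50).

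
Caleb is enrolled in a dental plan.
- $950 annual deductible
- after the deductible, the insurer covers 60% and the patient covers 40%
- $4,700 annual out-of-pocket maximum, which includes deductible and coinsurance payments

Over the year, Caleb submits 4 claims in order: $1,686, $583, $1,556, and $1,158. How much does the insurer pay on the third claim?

$933.60

#1 ($1,686): deductible takes $950, $736 remains; patient's 40% is $294.40. Patient owes $1,244.40 (running OOP $1,244.40). Plan pays $1,686 − $1,244.40 = $441.60.
#2 ($583): deductible already satisfied, so patient's share is 40% × $583 = $233.20. Cost to patient: $233.20. OOP to date $1,477.60. Plan pays $583 − $233.20 = $349.80.
#3 ($1,556): deductible met; 40% of $1,556 = $622.40. Patient owes $622.40 (running OOP $2,100). Plan pays $1,556 − $622.40 = $933.60.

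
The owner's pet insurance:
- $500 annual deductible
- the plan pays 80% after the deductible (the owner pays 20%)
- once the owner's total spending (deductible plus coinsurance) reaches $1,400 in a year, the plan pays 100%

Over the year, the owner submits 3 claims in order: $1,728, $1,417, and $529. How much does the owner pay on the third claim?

$105.80

#1 ($1,728): deductible takes $500, $1,228 remains; coinsurance $1,228 × 20% = $245.60. Owner pays $745.60; OOP now $745.60.
#2 ($1,417): 20% coinsurance on $1,417 = $283.40. Owner owes $283.40 (running OOP $1,029).
#3 ($529): deductible met; 20% of $529 = $105.80. Cost to owner: $105.80. OOP to date $1,134.80.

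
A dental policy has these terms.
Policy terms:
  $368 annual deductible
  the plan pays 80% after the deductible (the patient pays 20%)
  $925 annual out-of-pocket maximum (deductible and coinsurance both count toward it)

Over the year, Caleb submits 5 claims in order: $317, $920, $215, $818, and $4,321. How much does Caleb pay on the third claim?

$43

#1 ($317): all of it applies to the deductible. Patient owes $317 (running OOP $317).
#2 ($920): deductible takes $51, $869 remains; coinsurance $869 × 20% = $173.80. Patient pays $224.80; OOP now $541.80.
#3 ($215): deductible met; 20% of $215 = $43. Patient owes $43 (running OOP $584.80).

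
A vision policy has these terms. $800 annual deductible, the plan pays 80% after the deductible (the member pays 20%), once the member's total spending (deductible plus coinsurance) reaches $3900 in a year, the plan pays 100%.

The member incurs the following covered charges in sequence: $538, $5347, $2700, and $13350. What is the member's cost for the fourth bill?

Bill 1, $538: entire amount goes to the deductible. Cost to member: $538. OOP to date $538.
Bill 2, $5347: deductible takes $262, $5085 remains; coinsurance $5085 × 20% = $1017. Member pays $1279; OOP now $1817.
Bill 3, $2700: deductible already satisfied, so member's share is 20% × $2700 = $540. Member pays $540; OOP now $2357.
Bill 4, $13350: 20% coinsurance on $13350 = $2670. Adding that to $2357 gives $5027, past the $3900 cap; member pays only $3900 − $2357 = $1543.

$1543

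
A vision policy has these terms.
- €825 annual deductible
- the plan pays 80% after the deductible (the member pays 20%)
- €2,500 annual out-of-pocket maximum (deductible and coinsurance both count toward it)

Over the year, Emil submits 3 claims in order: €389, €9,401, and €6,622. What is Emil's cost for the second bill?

Bill 1, €389: all of it applies to the deductible. Cost to member: €389. OOP to date €389.
Bill 2, €9,401: deductible takes €436, €8,965 remains; member's 20% is €1,793. Claim cost before the cap: €436 + €1,793 = €2,229. Adding that to €389 gives €2,618, past the €2,500 cap; member pays only €2,500 − €389 = €2,111.

€2,111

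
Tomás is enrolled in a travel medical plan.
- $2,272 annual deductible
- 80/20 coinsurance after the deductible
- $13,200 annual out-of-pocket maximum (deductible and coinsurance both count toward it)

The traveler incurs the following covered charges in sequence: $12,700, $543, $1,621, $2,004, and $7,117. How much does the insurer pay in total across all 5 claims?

$17,370.40

Claim 1 — $12,700: deductible takes $2,272, $10,428 remains; coinsurance $10,428 × 20% = $2,085.60. Traveler pays $4,357.60; OOP now $4,357.60. Insurer: $12,700 − $4,357.60 = $8,342.40.
Claim 2 — $543: deductible met; 20% of $543 = $108.60. Traveler owes $108.60 (running OOP $4,466.20). Plan pays $543 − $108.60 = $434.40.
Claim 3 — $1,621: deductible met; 20% of $1,621 = $324.20. Traveler owes $324.20 (running OOP $4,790.40). Insurer: $1,621 − $324.20 = $1,296.80.
Claim 4 — $2,004: deductible already satisfied, so traveler's share is 20% × $2,004 = $400.80. Cost to traveler: $400.80. OOP to date $5,191.20. Plan pays $2,004 − $400.80 = $1,603.20.
Claim 5 — $7,117: deductible already satisfied, so traveler's share is 20% × $7,117 = $1,423.40. Cost to traveler: $1,423.40. OOP to date $6,614.60. Plan pays $7,117 − $1,423.40 = $5,693.60.
Insurer total = bills − traveler's total = $23,985 − $6,614.60 = $17,370.40.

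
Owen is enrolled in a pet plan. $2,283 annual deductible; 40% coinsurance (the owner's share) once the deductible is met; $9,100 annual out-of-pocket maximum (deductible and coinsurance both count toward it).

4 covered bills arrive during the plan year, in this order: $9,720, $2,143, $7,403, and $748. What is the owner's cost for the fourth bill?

$23.80

Claim 1 ($9,720): $2,283 to deductible, leaving $7,437; 40% of $7,437 = $2,974.80. Cost to owner: $5,257.80. OOP to date $5,257.80.
Claim 2 ($2,143): deductible already satisfied, so owner's share is 40% × $2,143 = $857.20. Owner owes $857.20 (running OOP $6,115).
Claim 3 ($7,403): 40% coinsurance on $7,403 = $2,961.20. Owner owes $2,961.20 (running OOP $9,076.20).
Claim 4 ($748): 40% coinsurance on $748 = $299.20. OOP would hit $9,375.40 > $9,100, so the cap limits the owner to $9,100 − $9,076.20 = $23.80.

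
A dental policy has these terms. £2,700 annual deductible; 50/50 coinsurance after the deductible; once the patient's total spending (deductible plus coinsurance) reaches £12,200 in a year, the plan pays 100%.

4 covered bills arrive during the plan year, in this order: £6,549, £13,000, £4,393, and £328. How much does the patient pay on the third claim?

£1,075.50

#1 (£6,549): £2,700 finishes the deductible; £3,849 goes to coinsurance; coinsurance £3,849 × 50% = £1,924.50. Patient owes £4,624.50 (running OOP £4,624.50).
#2 (£13,000): deductible already satisfied, so patient's share is 50% × £13,000 = £6,500. Cost to patient: £6,500. OOP to date £11,124.50.
#3 (£4,393): deductible already satisfied, so patient's share is 50% × £4,393 = £2,196.50. OOP would hit £13,321 > £12,200, so the cap limits the patient to £12,200 − £11,124.50 = £1,075.50.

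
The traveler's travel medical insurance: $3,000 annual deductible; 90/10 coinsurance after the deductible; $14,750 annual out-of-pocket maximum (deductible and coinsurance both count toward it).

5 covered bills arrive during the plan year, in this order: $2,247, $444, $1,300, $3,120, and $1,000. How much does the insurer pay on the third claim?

#1 ($2,247): fully absorbed by the deductible. Traveler owes $2,247 (running OOP $2,247). Plan pays $2,247 − $2,247 = $0.
#2 ($444): fully absorbed by the deductible. Traveler owes $444 (running OOP $2,691). Insurer: $444 − $444 = $0.
#3 ($1,300): $309 to deductible, leaving $991; 10% of $991 = $99.10. Traveler pays $408.10; OOP now $3,099.10. Plan pays $1,300 − $408.10 = $891.90.

$891.90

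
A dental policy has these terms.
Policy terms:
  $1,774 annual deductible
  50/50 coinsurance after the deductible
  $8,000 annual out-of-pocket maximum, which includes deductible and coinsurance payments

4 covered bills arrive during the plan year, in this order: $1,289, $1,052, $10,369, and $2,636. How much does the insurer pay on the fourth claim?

Claim 1 ($1,289): fully absorbed by the deductible. Patient owes $1,289 (running OOP $1,289). Plan pays $1,289 − $1,289 = $0.
Claim 2 ($1,052): deductible takes $485, $567 remains; coinsurance $567 × 50% = $283.50. Patient owes $768.50 (running OOP $2,057.50). Plan pays $1,052 − $768.50 = $283.50.
Claim 3 ($10,369): deductible met; 50% of $10,369 = $5,184.50. Patient pays $5,184.50; OOP now $7,242. Plan pays $10,369 − $5,184.50 = $5,184.50.
Claim 4 ($2,636): deductible met; 50% of $2,636 = $1,318. Adding that to $7,242 gives $8,560, past the $8,000 cap; patient pays only $8,000 − $7,242 = $758. Plan pays $2,636 − $758 = $1,878.

$1,878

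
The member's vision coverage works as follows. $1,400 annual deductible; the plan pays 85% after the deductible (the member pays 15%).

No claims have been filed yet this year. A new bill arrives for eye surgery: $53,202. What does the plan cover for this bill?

Nothing has been paid toward the $1,400 deductible, so the first $1,400 of this charge is applied there.
The remaining $51,802 (= $53,202 − $1,400) moves to coinsurance.
15% of $51,802 = $7,770.30 falls to the member.
Member responsibility: $1,400 + $7,770.30 = $9,170.30.
The plan picks up $53,202 − $9,170.30 = $44,031.70.

$44,031.70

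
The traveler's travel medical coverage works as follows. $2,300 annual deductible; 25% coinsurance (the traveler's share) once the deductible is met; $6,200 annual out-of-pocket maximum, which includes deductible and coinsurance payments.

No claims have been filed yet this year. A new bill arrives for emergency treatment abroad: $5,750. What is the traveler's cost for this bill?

$3,162.50

The full $2,300 deductible is still open; $2,300 of this bill applies to it.
That leaves $5,750 − $2,300 = $3,450 for coinsurance.
25% of $3,450 = $862.50 falls to the traveler.
That puts the traveler's cost at $2,300 + $862.50 = $3,162.50 before any cap.
Cumulative spending $0 + $3,162.50 = $3,162.50 stays under the $6,200 maximum.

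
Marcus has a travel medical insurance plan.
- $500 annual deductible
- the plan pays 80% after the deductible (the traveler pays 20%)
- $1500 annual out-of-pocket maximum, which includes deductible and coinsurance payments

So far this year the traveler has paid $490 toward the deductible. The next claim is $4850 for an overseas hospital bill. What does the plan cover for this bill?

$3872

$490 of the $500 deductible is already met, leaving $10.
The remaining $4840 (= $4850 − $10) moves to coinsurance.
Coinsurance: $4840 × 20% = $968.
That puts the traveler's cost at $10 + $968 = $978 before any cap.
Cumulative spending $490 + $978 = $1468 stays under the $1500 maximum.
Insurer pays the balance: $4850 − $978 = $3872.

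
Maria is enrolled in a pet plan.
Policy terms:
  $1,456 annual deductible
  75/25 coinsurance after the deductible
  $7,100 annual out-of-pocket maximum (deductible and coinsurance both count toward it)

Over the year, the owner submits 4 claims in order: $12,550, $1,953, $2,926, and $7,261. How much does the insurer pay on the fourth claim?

Claim 1 — $12,550: $1,456 to deductible, leaving $11,094; owner's 25% is $2,773.50. Owner pays $4,229.50; OOP now $4,229.50. Plan pays $12,550 − $4,229.50 = $8,320.50.
Claim 2 — $1,953: deductible already satisfied, so owner's share is 25% × $1,953 = $488.25. Cost to owner: $488.25. OOP to date $4,717.75. Plan pays $1,953 − $488.25 = $1,464.75.
Claim 3 — $2,926: deductible met; 25% of $2,926 = $731.50. Cost to owner: $731.50. OOP to date $5,449.25. Insurer: $2,926 − $731.50 = $2,194.50.
Claim 4 — $7,261: 25% coinsurance on $7,261 = $1,815.25. That would push OOP to $7,264.50, over the $7,100 cap, so owner pays $7,100 − $5,449.25 = $1,650.75. Plan pays $7,261 − $1,650.75 = $5,610.25.

$5,610.25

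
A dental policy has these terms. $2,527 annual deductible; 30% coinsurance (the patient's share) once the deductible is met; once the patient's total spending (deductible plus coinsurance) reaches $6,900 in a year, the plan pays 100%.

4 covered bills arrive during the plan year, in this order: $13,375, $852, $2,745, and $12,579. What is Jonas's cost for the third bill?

$823.50

Claim 1 ($13,375): $2,527 to deductible, leaving $10,848; patient's 30% is $3,254.40. Patient pays $5,781.40; OOP now $5,781.40.
Claim 2 ($852): deductible already satisfied, so patient's share is 30% × $852 = $255.60. Patient pays $255.60; OOP now $6,037.
Claim 3 ($2,745): 30% coinsurance on $2,745 = $823.50. Patient owes $823.50 (running OOP $6,860.50).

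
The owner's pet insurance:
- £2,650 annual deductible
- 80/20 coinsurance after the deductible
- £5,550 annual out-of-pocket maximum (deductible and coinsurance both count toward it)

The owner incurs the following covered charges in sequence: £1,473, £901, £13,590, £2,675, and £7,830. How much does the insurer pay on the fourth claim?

£2,437.80

Claim 1 (£1,473): entire amount goes to the deductible. Cost to owner: £1,473. OOP to date £1,473. Plan pays £1,473 − £1,473 = £0.
Claim 2 (£901): fully absorbed by the deductible. Cost to owner: £901. OOP to date £2,374. Insurer: £901 − £901 = £0.
Claim 3 (£13,590): £276 finishes the deductible; £13,314 goes to coinsurance; owner's 20% is £2,662.80. Owner pays £2,938.80; OOP now £5,312.80. Insurer: £13,590 − £2,938.80 = £10,651.20.
Claim 4 (£2,675): deductible met; 20% of £2,675 = £535. OOP would hit £5,847.80 > £5,550, so the cap limits the owner to £5,550 − £5,312.80 = £237.20. Plan pays £2,675 − £237.20 = £2,437.80.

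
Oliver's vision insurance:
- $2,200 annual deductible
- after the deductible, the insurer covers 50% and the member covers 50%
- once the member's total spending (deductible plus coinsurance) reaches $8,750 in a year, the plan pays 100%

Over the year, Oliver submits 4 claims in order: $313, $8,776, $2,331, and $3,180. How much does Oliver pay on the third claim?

$1,165.50

#1 ($313): fully absorbed by the deductible. Member pays $313; OOP now $313.
#2 ($8,776): deductible takes $1,887, $6,889 remains; member's 50% is $3,444.50. Cost to member: $5,331.50. OOP to date $5,644.50.
#3 ($2,331): deductible met; 50% of $2,331 = $1,165.50. Cost to member: $1,165.50. OOP to date $6,810.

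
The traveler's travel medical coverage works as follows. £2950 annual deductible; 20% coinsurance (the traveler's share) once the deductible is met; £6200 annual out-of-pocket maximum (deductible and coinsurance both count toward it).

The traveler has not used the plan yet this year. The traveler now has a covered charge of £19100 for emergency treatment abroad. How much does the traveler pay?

The full £2950 deductible is still open; £2950 of this bill applies to it.
That leaves £19100 − £2950 = £16150 for coinsurance.
Coinsurance: £16150 × 20% = £3230.
So the traveler owes £2950 + £3230 = £6180 before any cap.
Cumulative spending £0 + £6180 = £6180 stays under the £6200 maximum.

£6180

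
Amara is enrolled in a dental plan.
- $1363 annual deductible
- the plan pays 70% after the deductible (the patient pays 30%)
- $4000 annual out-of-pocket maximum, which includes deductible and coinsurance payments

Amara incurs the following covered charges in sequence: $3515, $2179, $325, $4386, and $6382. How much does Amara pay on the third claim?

Claim 1 — $3515: $1363 finishes the deductible; $2152 goes to coinsurance; 30% of $2152 = $645.60. Patient owes $2008.60 (running OOP $2008.60).
Claim 2 — $2179: deductible met; 30% of $2179 = $653.70. Patient owes $653.70 (running OOP $2662.30).
Claim 3 — $325: deductible met; 30% of $325 = $97.50. Patient pays $97.50; OOP now $2759.80.

$97.50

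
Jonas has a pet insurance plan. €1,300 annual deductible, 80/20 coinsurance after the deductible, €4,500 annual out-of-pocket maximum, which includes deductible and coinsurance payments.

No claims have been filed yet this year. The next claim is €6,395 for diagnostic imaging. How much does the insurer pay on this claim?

€4,076

Nothing has been paid toward the €1,300 deductible, so the first €1,300 of this charge is applied there.
The remaining €5,095 (= €6,395 − €1,300) moves to coinsurance.
20% of €5,095 = €1,019 falls to the owner.
That puts the owner's cost at €1,300 + €1,019 = €2,319 before any cap.
Year-to-date out-of-pocket becomes €0 + €2,319 = €2,319, still under the €4,500 maximum, so no cap applies.
Insurer pays the balance: €6,395 − €2,319 = €4,076.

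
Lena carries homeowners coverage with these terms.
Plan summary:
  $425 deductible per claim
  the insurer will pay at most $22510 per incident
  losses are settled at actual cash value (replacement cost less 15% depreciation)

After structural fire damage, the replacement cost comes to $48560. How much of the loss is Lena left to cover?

$26050

At 15% depreciation, ACV = $48560 − $7284 = $41276.
After the deductible, $41276 − $425 = $40851 remains.
$40851 exceeds the $22510 limit, so the insurer pays the limit: $22510.
Out of pocket: $48560 − $22510 = $26050.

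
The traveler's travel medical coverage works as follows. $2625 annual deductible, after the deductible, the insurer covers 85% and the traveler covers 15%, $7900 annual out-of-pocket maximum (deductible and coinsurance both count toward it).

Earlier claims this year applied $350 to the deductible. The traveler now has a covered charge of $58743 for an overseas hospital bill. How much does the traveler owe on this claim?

$350 of the $2625 deductible is already met, leaving $2275.
After the $2275 deductible portion, $58743 − $2275 = $56468 is subject to coinsurance.
Traveler's 15% share of $56468 is $8470.20.
Traveler responsibility before any cap: $2275 + $8470.20 = $10745.20.
That would bring total out-of-pocket to $11095.20, past the $7900 cap. The traveler is capped at $7900 − $350 = $7550 on this claim.

$7550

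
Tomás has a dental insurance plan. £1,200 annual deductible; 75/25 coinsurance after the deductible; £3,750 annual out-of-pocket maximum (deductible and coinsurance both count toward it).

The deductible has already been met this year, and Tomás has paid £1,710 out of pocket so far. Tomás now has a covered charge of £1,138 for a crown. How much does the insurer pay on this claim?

The deductible is already satisfied, so the full bill goes to coinsurance.
Patient's 25% share of £1,138 is £284.50.
Total out-of-pocket so far would be £1,710 + £284.50 = £1,994.50, below the £3,750 cap — no reduction.
The plan picks up £1,138 − £284.50 = £853.50.

£853.50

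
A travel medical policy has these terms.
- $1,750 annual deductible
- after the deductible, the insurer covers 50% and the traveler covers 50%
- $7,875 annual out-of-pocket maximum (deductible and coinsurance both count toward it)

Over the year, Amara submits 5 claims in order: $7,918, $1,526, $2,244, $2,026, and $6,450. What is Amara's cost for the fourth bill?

#1 ($7,918): $1,750 to deductible, leaving $6,168; traveler's 50% is $3,084. Traveler pays $4,834; OOP now $4,834.
#2 ($1,526): deductible met; 50% of $1,526 = $763. Cost to traveler: $763. OOP to date $5,597.
#3 ($2,244): deductible met; 50% of $2,244 = $1,122. Cost to traveler: $1,122. OOP to date $6,719.
#4 ($2,026): deductible met; 50% of $2,026 = $1,013. Traveler owes $1,013 (running OOP $7,732).

$1,013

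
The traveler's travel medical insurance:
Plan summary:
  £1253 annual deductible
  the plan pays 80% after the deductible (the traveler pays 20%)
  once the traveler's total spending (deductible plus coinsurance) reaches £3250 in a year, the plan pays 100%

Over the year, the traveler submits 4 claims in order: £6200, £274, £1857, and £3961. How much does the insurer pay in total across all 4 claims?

Claim 1 — £6200: £1253 to deductible, leaving £4947; coinsurance £4947 × 20% = £989.40. Cost to traveler: £2242.40. OOP to date £2242.40. Insurer: £6200 − £2242.40 = £3957.60.
Claim 2 — £274: deductible met; 20% of £274 = £54.80. Traveler owes £54.80 (running OOP £2297.20). Plan pays £274 − £54.80 = £219.20.
Claim 3 — £1857: deductible met; 20% of £1857 = £371.40. Cost to traveler: £371.40. OOP to date £2668.60. Insurer: £1857 − £371.40 = £1485.60.
Claim 4 — £3961: 20% coinsurance on £3961 = £792.20. That would push OOP to £3460.80, over the £3250 cap, so traveler pays £3250 − £2668.60 = £581.40. Plan pays £3961 − £581.40 = £3379.60.
Insurer total = bills − traveler's total = £12292 − £3250 = £9042.

£9042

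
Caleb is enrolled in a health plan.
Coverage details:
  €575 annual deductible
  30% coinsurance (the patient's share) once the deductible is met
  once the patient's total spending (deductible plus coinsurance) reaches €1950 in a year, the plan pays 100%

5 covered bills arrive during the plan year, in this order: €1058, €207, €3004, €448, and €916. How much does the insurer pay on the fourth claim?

Claim 1 (€1058): €575 finishes the deductible; €483 goes to coinsurance; coinsurance €483 × 30% = €144.90. Cost to patient: €719.90. OOP to date €719.90. Insurer: €1058 − €719.90 = €338.10.
Claim 2 (€207): 30% coinsurance on €207 = €62.10. Patient pays €62.10; OOP now €782. Plan pays €207 − €62.10 = €144.90.
Claim 3 (€3004): 30% coinsurance on €3004 = €901.20. Patient owes €901.20 (running OOP €1683.20). Plan pays €3004 − €901.20 = €2102.80.
Claim 4 (€448): 30% coinsurance on €448 = €134.40. Patient owes €134.40 (running OOP €1817.60). Insurer: €448 − €134.40 = €313.60.

€313.60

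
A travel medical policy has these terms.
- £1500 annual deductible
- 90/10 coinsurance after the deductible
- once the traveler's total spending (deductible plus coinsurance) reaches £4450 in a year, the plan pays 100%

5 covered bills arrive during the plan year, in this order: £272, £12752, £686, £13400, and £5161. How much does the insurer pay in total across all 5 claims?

£27821

Bill 1, £272: all of it applies to the deductible. Cost to traveler: £272. OOP to date £272. Plan pays £272 − £272 = £0.
Bill 2, £12752: deductible takes £1228, £11524 remains; traveler's 10% is £1152.40. Cost to traveler: £2380.40. OOP to date £2652.40. Insurer: £12752 − £2380.40 = £10371.60.
Bill 3, £686: deductible met; 10% of £686 = £68.60. Cost to traveler: £68.60. OOP to date £2721. Insurer: £686 − £68.60 = £617.40.
Bill 4, £13400: 10% coinsurance on £13400 = £1340. Cost to traveler: £1340. OOP to date £4061. Plan pays £13400 − £1340 = £12060.
Bill 5, £5161: deductible already satisfied, so traveler's share is 10% × £5161 = £516.10. That would push OOP to £4577.10, over the £4450 cap, so traveler pays £4450 − £4061 = £389. Plan pays £5161 − £389 = £4772.
Insurer total = bills − traveler's total = £32271 − £4450 = £27821.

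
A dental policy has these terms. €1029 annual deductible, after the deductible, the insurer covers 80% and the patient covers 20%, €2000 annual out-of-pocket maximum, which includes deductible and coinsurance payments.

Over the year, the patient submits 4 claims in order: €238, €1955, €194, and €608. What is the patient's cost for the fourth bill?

€121.60

Claim 1 — €238: entire amount goes to the deductible. Cost to patient: €238. OOP to date €238.
Claim 2 — €1955: deductible takes €791, €1164 remains; coinsurance €1164 × 20% = €232.80. Patient owes €1023.80 (running OOP €1261.80).
Claim 3 — €194: deductible already satisfied, so patient's share is 20% × €194 = €38.80. Patient pays €38.80; OOP now €1300.60.
Claim 4 — €608: deductible already satisfied, so patient's share is 20% × €608 = €121.60. Patient pays €121.60; OOP now €1422.20.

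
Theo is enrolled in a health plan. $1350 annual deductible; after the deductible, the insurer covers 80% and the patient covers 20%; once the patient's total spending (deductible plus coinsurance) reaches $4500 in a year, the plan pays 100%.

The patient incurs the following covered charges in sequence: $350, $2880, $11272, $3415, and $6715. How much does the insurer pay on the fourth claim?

#1 ($350): fully absorbed by the deductible. Cost to patient: $350. OOP to date $350. Plan pays $350 − $350 = $0.
#2 ($2880): $1000 to deductible, leaving $1880; patient's 20% is $376. Patient pays $1376; OOP now $1726. Plan pays $2880 − $1376 = $1504.
#3 ($11272): deductible already satisfied, so patient's share is 20% × $11272 = $2254.40. Cost to patient: $2254.40. OOP to date $3980.40. Insurer: $11272 − $2254.40 = $9017.60.
#4 ($3415): 20% coinsurance on $3415 = $683. Adding that to $3980.40 gives $4663.40, past the $4500 cap; patient pays only $4500 − $3980.40 = $519.60. Plan pays $3415 − $519.60 = $2895.40.

$2895.40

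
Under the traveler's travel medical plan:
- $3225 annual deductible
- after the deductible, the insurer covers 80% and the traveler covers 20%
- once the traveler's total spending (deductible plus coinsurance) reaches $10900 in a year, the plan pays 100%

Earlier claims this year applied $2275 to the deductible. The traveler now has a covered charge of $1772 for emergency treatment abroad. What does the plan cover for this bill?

$2275 of the $3225 deductible is already met, leaving $950.
After the $950 deductible portion, $1772 − $950 = $822 is subject to coinsurance.
Traveler's 20% share of $822 is $164.40.
So the traveler owes $950 + $164.40 = $1114.40 before any cap.
Year-to-date out-of-pocket becomes $2275 + $1114.40 = $3389.40, still under the $10900 maximum, so no cap applies.
The plan picks up $1772 − $1114.40 = $657.60.

$657.60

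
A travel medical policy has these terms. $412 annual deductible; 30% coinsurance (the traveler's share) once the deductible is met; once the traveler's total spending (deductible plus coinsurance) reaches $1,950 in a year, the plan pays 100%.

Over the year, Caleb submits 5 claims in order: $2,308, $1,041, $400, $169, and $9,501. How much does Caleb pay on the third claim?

#1 ($2,308): $412 to deductible, leaving $1,896; traveler's 30% is $568.80. Traveler pays $980.80; OOP now $980.80.
#2 ($1,041): deductible already satisfied, so traveler's share is 30% × $1,041 = $312.30. Traveler owes $312.30 (running OOP $1,293.10).
#3 ($400): deductible met; 30% of $400 = $120. Traveler pays $120; OOP now $1,413.10.

$120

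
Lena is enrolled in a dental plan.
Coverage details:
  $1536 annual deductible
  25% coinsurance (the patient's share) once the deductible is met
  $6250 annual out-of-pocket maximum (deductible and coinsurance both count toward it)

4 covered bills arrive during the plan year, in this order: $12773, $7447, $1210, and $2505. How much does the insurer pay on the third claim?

$1167

#1 ($12773): $1536 to deductible, leaving $11237; 25% of $11237 = $2809.25. Cost to patient: $4345.25. OOP to date $4345.25. Insurer: $12773 − $4345.25 = $8427.75.
#2 ($7447): 25% coinsurance on $7447 = $1861.75. Patient pays $1861.75; OOP now $6207. Insurer: $7447 − $1861.75 = $5585.25.
#3 ($1210): 25% coinsurance on $1210 = $302.50. That would push OOP to $6509.50, over the $6250 cap, so patient pays $6250 − $6207 = $43. Insurer: $1210 − $43 = $1167.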